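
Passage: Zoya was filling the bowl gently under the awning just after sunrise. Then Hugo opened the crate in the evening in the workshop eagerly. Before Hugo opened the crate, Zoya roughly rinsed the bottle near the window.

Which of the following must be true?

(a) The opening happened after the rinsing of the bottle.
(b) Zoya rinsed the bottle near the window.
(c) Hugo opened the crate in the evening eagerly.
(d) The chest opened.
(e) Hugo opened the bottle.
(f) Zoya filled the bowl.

(a) Entailed — the narrative places the rinsing before the opening.
(b) Entailed — the original entails any weakening of itself; this just drops 'roughly'.
(c) Entailed — dropping 'in the workshop' leaves a sub-description the original still satisfies.
(d) Not entailed — the crate is what opened, not the chest.
(e) Not entailed — Hugo opened the crate, not the bottle; the bottle belongs to the rinsing event.
(f) Not entailed — 'was filling' is progressive on an accomplishment; it does not entail the completed 'filled'.

(a), (b), (c)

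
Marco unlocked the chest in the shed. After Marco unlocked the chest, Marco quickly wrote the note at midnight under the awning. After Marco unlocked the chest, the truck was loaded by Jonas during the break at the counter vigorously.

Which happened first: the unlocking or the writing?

The connectives place the unlocking before the writing.

the unlocking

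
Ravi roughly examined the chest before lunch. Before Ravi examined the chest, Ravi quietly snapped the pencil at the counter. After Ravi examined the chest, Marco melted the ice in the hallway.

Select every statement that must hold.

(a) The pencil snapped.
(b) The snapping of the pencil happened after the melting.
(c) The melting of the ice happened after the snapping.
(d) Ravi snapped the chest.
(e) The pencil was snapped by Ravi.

(a), (c), (e)

(a) Entailed — 'Ravi snapped the pencil' is causative; it entails the inchoative 'the pencil snapped'.
(b) Not entailed — the narrative places the snapping before the melting, not after.
(c) Entailed — the narrative places the snapping before the melting.
(d) Not entailed — Ravi snapped the pencil, not the chest; the chest belongs to the examining event.
(e) Entailed — this follows by dropping conjuncts from the snapping event's description.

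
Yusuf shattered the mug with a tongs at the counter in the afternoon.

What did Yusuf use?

'with a tongs' marks the instrument of the shattering event.

a tongs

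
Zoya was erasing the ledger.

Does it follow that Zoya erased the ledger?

no

'was erasing' is progressive; for an accomplishment like 'erase the ledger', it doesn't entail completion.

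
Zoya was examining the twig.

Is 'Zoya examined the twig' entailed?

yes

'examine' is atelic; if Zoya was examining the twig, then Zoya examined the twig (for some time).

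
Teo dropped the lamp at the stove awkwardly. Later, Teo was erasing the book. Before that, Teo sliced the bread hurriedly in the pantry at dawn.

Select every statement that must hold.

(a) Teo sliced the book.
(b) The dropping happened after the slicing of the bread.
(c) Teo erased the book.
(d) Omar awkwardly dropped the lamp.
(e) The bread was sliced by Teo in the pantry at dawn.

(a) Not entailed — Teo sliced the bread, not the book; the book belongs to the erasing event.
(b) Not entailed — the narrative doesn't order the slicing relative to the dropping.
(c) Not entailed — 'was erasing' is progressive on an accomplishment; it does not entail the completed 'erased'.
(d) Not entailed — the passage has Teo dropping the lamp, not Omar.
(e) Entailed — the original entails any weakening of itself; this just drops 'hurriedly'.

(e)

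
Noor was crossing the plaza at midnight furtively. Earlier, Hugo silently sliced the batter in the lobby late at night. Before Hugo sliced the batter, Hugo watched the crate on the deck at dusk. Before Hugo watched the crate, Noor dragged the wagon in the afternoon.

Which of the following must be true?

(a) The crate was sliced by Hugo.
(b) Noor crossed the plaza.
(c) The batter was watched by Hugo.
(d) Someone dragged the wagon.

(d)

(a) Not entailed — Hugo sliced the batter, not the crate; the crate belongs to the watching event.
(b) Not entailed — 'was crossing' is progressive on an accomplishment; it does not entail the completed 'crossed'.
(c) Not entailed — Hugo watched the crate, not the batter; the batter belongs to the slicing event.
(d) Entailed — dropping 'in the afternoon' and generalizing the agent leaves a sub-description the original still satisfies.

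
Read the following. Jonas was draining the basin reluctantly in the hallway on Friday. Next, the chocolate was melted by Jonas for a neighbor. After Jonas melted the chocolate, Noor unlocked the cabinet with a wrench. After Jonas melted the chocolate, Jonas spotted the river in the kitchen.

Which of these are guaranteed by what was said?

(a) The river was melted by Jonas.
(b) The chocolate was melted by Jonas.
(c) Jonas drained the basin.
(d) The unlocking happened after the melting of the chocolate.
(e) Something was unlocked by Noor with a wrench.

(b), (d), (e)

(a) Not entailed — Jonas melted the chocolate, not the river; the river belongs to the spotting event.
(b) Entailed — the original entails any weakening of itself; this just drops 'for a neighbor'.
(c) Not entailed — 'was draining' is progressive on an accomplishment; it does not entail the completed 'drained'.
(d) Entailed — the narrative places the melting before the unlocking.
(e) Entailed — the original entails any weakening of itself; this just generalizes the patient.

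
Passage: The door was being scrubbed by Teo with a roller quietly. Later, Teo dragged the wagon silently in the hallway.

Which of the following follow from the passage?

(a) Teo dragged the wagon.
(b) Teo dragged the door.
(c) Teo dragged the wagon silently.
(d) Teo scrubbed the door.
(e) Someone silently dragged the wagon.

(a), (c), (d), (e)

(a) Entailed — the original entails any weakening of itself; this just drops 'silently', 'in the hallway'.
(b) Not entailed — Teo dragged the wagon, not the door; the door belongs to the scrubbing event.
(c) Entailed — this follows by dropping conjuncts from the dragging event's description.
(d) Entailed — 'scrub' is an activity; 'was scrubbing' entails that some scrubbing happened, so 'scrubbed' holds.
(e) Entailed — this follows by dropping conjuncts from the dragging event's description.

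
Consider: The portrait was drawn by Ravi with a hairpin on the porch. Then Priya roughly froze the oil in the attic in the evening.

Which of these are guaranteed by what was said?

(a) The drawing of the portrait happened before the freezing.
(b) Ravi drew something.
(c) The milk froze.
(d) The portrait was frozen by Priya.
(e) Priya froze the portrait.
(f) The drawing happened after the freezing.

(a), (b)

(a) Entailed — the narrative places the drawing before the freezing.
(b) Entailed — every conjunct here is already in the original drawing event.
(c) Not entailed — the oil is what froze, not the milk.
(d) Not entailed — Priya froze the oil, not the portrait; the portrait belongs to the drawing event.
(e) Not entailed — Priya froze the oil, not the portrait; the portrait belongs to the drawing event.
(f) Not entailed — the narrative places the drawing before the freezing, not after.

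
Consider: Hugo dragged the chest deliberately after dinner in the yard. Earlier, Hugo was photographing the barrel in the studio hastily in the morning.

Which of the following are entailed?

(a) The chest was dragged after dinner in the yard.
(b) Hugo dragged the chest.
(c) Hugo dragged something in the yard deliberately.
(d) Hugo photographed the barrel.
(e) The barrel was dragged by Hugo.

(a) Entailed — the original entails any weakening of itself; this just drops 'deliberately' and generalizes the agent.
(b) Entailed — every conjunct here is already in the original dragging event.
(c) Entailed — every conjunct here is already in the original dragging event.
(d) Not entailed — 'was photographing' is progressive on an accomplishment; it does not entail the completed 'photographed'.
(e) Not entailed — Hugo dragged the chest, not the barrel; the barrel belongs to the photographing event.

(a), (b), (c)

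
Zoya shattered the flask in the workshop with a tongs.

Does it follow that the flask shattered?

yes

'Zoya shattered the flask' is the causative; it entails the inchoative 'the flask shattered'.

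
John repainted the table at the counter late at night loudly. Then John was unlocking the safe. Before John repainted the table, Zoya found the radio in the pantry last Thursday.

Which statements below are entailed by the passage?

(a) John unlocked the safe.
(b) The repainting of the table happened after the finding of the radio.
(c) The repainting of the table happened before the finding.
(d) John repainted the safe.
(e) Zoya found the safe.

(b)

(a) Not entailed — 'was unlocking' is progressive on an accomplishment; it does not entail the completed 'unlocked'.
(b) Entailed — the narrative places the finding before the repainting.
(c) Not entailed — the narrative places the finding before the repainting, not after.
(d) Not entailed — John repainted the table, not the safe; the safe belongs to the unlocking event.
(e) Not entailed — Zoya found the radio, not the safe; the safe belongs to the unlocking event.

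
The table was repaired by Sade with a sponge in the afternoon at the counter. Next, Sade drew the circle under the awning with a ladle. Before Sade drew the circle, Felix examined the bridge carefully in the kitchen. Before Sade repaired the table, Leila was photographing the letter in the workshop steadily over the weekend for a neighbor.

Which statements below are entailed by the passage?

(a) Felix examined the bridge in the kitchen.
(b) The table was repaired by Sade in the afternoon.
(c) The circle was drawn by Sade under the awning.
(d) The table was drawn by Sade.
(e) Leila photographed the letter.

(a) Entailed — the original entails any weakening of itself; this just drops 'carefully'.
(b) Entailed — this follows by dropping conjuncts from the repairing event's description.
(c) Entailed — dropping 'with a ladle' leaves a sub-description the original still satisfies.
(d) Not entailed — Sade drew the circle, not the table; the table belongs to the repairing event.
(e) Not entailed — 'was photographing' is progressive on an accomplishment; it does not entail the completed 'photographed'.

(a), (b), (c)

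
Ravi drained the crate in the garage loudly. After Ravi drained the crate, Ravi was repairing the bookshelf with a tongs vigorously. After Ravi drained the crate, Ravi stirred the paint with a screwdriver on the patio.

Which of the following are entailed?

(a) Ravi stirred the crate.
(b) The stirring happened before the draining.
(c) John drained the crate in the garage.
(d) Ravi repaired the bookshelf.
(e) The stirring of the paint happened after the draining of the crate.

(e)

(a) Not entailed — Ravi stirred the paint, not the crate; the crate belongs to the draining event.
(b) Not entailed — the narrative places the draining before the stirring, not after.
(c) Not entailed — the passage has Ravi draining the crate, not John.
(d) Not entailed — 'was repairing' is progressive on an accomplishment; it does not entail the completed 'repaired'.
(e) Entailed — the narrative places the draining before the stirring.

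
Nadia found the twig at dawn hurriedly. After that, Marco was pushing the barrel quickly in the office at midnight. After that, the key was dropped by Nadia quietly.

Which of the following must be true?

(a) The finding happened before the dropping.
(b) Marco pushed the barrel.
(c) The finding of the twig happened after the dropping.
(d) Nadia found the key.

(a) Entailed — the narrative places the finding before the dropping.
(b) Entailed — 'push' is an activity; 'was pushing' entails that some pushing happened, so 'pushed' holds.
(c) Not entailed — the narrative places the finding before the dropping, not after.
(d) Not entailed — Nadia found the twig, not the key; the key belongs to the dropping event.

(a), (b)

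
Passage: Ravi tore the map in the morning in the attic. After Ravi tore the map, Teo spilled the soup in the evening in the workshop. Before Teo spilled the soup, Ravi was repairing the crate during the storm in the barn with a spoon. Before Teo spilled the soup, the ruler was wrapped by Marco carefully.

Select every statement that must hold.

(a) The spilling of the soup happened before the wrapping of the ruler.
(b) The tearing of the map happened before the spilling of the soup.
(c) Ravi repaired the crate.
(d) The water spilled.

(a) Not entailed — the narrative places the wrapping before the spilling, not after.
(b) Entailed — the narrative places the tearing before the spilling.
(c) Not entailed — 'was repairing' is progressive on an accomplishment; it does not entail the completed 'repaired'.
(d) Not entailed — the soup is what spilled, not the water.

(b)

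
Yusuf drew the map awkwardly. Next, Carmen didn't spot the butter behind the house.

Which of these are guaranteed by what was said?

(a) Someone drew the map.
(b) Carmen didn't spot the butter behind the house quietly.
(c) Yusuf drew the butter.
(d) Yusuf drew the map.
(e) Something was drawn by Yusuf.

(a) Entailed — every conjunct here is already in the original drawing event.
(b) Entailed — under negation, adding a further restriction is entailed: if no such spotting event occurred, none occurred quietly either.
(c) Not entailed — Yusuf drew the map, not the butter; the butter belongs to the spotting event.
(d) Entailed — dropping 'awkwardly' leaves a sub-description the original still satisfies.
(e) Entailed — this follows by dropping conjuncts from the drawing event's description.

(a), (b), (d), (e)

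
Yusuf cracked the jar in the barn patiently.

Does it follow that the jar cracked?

'Yusuf cracked the jar' is the causative; it entails the inchoative 'the jar cracked'.

yes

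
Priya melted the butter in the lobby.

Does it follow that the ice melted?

no

Nothing is said about any ice; only the butter is affected.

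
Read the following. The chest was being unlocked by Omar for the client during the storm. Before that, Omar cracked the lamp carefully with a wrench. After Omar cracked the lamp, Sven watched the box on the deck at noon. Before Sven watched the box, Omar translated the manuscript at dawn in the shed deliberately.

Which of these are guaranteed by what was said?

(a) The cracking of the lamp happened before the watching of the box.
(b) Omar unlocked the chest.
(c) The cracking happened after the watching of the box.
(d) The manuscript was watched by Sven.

(a) Entailed — the narrative places the cracking before the watching.
(b) Not entailed — 'was unlocking' is progressive on an accomplishment; it does not entail the completed 'unlocked'.
(c) Not entailed — the narrative places the cracking before the watching, not after.
(d) Not entailed — Sven watched the box, not the manuscript; the manuscript belongs to the translating event.

(a)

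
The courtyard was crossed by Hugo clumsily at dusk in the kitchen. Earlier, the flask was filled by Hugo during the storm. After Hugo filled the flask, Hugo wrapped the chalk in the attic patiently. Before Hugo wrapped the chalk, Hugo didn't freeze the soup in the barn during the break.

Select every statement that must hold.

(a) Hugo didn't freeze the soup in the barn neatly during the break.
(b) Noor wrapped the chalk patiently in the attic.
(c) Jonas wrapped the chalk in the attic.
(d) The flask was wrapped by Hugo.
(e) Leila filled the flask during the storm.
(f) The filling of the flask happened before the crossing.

(a) Entailed — under negation, adding a further restriction is entailed: if no such freezing event occurred, none occurred neatly either.
(b) Not entailed — the passage has Hugo wrapping the chalk, not Noor.
(c) Not entailed — the passage has Hugo wrapping the chalk, not Jonas.
(d) Not entailed — Hugo wrapped the chalk, not the flask; the flask belongs to the filling event.
(e) Not entailed — the passage has Hugo filling the flask, not Leila.
(f) Entailed — the narrative places the filling before the crossing.

(a), (f)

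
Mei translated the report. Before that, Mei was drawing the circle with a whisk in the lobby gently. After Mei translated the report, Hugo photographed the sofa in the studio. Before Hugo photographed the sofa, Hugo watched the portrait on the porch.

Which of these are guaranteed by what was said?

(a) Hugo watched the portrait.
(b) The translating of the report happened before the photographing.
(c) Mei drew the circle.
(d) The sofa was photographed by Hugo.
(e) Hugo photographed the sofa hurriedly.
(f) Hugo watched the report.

(a), (b), (d)

(a) Entailed — the original entails any weakening of itself; this just drops 'on the porch'.
(b) Entailed — the narrative places the translating before the photographing.
(c) Not entailed — 'was drawing' is progressive on an accomplishment; it does not entail the completed 'drew'.
(d) Entailed — this follows by dropping conjuncts from the photographing event's description.
(e) Not entailed — 'hurriedly' adds information not in the original event.
(f) Not entailed — Hugo watched the portrait, not the report; the report belongs to the translating event.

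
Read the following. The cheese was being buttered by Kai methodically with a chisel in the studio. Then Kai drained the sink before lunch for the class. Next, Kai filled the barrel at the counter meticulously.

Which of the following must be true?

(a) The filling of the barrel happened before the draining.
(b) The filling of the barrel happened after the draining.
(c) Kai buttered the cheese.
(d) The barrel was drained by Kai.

(a) Not entailed — the narrative places the draining before the filling, not after.
(b) Entailed — the narrative places the draining before the filling.
(c) Not entailed — 'was buttering' is progressive on an accomplishment; it does not entail the completed 'buttered'.
(d) Not entailed — Kai drained the sink, not the barrel; the barrel belongs to the filling event.

(b)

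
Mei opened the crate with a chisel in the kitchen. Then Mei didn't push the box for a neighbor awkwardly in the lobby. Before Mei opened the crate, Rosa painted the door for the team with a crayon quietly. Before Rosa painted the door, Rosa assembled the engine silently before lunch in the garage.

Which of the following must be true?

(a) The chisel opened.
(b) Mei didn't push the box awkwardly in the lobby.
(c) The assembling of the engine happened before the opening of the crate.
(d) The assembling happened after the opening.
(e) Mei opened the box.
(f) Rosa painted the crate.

(a) Not entailed — the crate is what opened, not the chisel.
(b) Not entailed — dropping 'for a neighbor' under negation is not valid — the original leaves open that Mei pushed the box some other way.
(c) Entailed — the narrative places the assembling before the opening.
(d) Not entailed — the narrative places the assembling before the opening, not after.
(e) Not entailed — Mei opened the crate, not the box; the box belongs to the pushing event.
(f) Not entailed — Rosa painted the door, not the crate; the crate belongs to the opening event.

(c)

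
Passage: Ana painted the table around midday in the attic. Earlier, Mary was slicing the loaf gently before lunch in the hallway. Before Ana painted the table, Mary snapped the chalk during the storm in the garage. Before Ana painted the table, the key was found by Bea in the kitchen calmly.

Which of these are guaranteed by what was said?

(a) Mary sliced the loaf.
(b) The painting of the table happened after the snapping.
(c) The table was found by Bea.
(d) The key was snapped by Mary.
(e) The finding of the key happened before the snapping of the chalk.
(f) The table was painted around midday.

(b), (f)

(a) Not entailed — 'was slicing' is progressive on an accomplishment; it does not entail the completed 'sliced'.
(b) Entailed — the narrative places the snapping before the painting.
(c) Not entailed — Bea found the key, not the table; the table belongs to the painting event.
(d) Not entailed — Mary snapped the chalk, not the key; the key belongs to the finding event.
(e) Not entailed — the narrative doesn't order the finding relative to the snapping.
(f) Entailed — dropping 'in the attic' and generalizing the agent leaves a sub-description the original still satisfies.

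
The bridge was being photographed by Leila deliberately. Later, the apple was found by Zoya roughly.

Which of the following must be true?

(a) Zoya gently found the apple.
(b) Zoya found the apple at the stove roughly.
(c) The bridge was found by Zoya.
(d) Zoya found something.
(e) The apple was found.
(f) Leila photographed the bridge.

(d), (e)

(a) Not entailed — 'gently' adds a manner not in (and inconsistent with) the original.
(b) Not entailed — 'at the stove' adds information not in the original event.
(c) Not entailed — Zoya found the apple, not the bridge; the bridge belongs to the photographing event.
(d) Entailed — the original entails any weakening of itself; this just drops 'roughly' and generalizes the patient.
(e) Entailed — every conjunct here is already in the original finding event.
(f) Not entailed — 'was photographing' is progressive on an accomplishment; it does not entail the completed 'photographed'.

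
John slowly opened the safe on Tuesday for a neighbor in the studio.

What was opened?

the safe

'the safe' marks the patient of the opening event.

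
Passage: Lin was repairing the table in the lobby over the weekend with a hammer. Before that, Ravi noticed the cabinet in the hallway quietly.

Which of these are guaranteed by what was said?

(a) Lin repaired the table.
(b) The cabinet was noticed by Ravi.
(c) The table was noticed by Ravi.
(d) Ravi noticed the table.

(a) Not entailed — 'was repairing' is progressive on an accomplishment; it does not entail the completed 'repaired'.
(b) Entailed — every conjunct here is already in the original noticing event.
(c) Not entailed — Ravi noticed the cabinet, not the table; the table belongs to the repairing event.
(d) Not entailed — Ravi noticed the cabinet, not the table; the table belongs to the repairing event.

(b)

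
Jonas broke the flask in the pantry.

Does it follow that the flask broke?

yes

'Jonas broke the flask' is the causative; it entails the inchoative 'the flask broke'.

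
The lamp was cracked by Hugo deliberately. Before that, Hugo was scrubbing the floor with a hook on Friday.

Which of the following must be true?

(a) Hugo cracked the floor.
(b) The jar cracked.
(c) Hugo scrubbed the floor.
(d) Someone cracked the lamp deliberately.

(c), (d)

(a) Not entailed — Hugo cracked the lamp, not the floor; the floor belongs to the scrubbing event.
(b) Not entailed — the lamp is what cracked, not the jar.
(c) Entailed — 'scrub' is an activity; 'was scrubbing' entails that some scrubbing happened, so 'scrubbed' holds.
(d) Entailed — generalizing the agent leaves a sub-description the original still satisfies.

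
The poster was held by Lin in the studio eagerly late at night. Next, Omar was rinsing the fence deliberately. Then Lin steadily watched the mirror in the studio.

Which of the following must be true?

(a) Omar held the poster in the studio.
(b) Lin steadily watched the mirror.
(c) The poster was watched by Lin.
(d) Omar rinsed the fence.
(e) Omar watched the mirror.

(a) Not entailed — the passage has Lin holding the poster, not Omar.
(b) Entailed — dropping 'in the studio' leaves a sub-description the original still satisfies.
(c) Not entailed — Lin watched the mirror, not the poster; the poster belongs to the holding event.
(d) Entailed — 'rinse' is an activity; 'was rinsing' entails that some rinsing happened, so 'rinsed' holds.
(e) Not entailed — the passage has Lin watching the mirror, not Omar.

(b), (d)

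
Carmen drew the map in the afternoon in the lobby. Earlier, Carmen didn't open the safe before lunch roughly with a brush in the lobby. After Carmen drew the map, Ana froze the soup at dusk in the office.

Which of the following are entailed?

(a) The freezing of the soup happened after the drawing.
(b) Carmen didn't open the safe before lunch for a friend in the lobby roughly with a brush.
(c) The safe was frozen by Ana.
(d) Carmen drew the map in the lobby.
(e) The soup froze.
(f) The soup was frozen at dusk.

(a), (b), (d), (e), (f)

(a) Entailed — the narrative places the drawing before the freezing.
(b) Entailed — under negation, adding a further restriction is entailed: if no such opening event occurred, none occurred for a friend either.
(c) Not entailed — Ana froze the soup, not the safe; the safe belongs to the opening event.
(d) Entailed — this follows by dropping conjuncts from the drawing event's description.
(e) Entailed — 'Ana froze the soup' is causative; it entails the inchoative 'the soup froze'.
(f) Entailed — dropping 'in the office' and generalizing the agent leaves a sub-description the original still satisfies.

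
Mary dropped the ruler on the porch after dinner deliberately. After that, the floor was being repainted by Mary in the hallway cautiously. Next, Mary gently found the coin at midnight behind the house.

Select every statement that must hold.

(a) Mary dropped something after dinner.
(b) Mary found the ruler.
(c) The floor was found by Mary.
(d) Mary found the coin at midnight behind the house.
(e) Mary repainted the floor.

(a), (d)

(a) Entailed — every conjunct here is already in the original dropping event.
(b) Not entailed — Mary found the coin, not the ruler; the ruler belongs to the dropping event.
(c) Not entailed — Mary found the coin, not the floor; the floor belongs to the repainting event.
(d) Entailed — dropping 'gently' leaves a sub-description the original still satisfies.
(e) Not entailed — 'was repainting' is progressive on an accomplishment; it does not entail the completed 'repainted'.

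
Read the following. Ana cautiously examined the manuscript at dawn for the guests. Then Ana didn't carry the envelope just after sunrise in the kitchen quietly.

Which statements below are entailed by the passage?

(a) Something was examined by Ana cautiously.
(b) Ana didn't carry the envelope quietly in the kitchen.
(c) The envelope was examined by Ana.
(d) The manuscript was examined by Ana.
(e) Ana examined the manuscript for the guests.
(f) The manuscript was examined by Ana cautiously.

(a) Entailed — this follows by dropping conjuncts from the examining event's description.
(b) Not entailed — dropping 'just after sunrise' under negation is not valid — the original leaves open that Ana carried the envelope some other way.
(c) Not entailed — Ana examined the manuscript, not the envelope; the envelope belongs to the carrying event.
(d) Entailed — this follows by dropping conjuncts from the examining event's description.
(e) Entailed — the original entails any weakening of itself; this just drops 'at dawn', 'cautiously'.
(f) Entailed — this follows by dropping conjuncts from the examining event's description.

(a), (d), (e), (f)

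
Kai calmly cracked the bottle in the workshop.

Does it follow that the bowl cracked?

Nothing is said about any bowl; only the bottle is affected.

no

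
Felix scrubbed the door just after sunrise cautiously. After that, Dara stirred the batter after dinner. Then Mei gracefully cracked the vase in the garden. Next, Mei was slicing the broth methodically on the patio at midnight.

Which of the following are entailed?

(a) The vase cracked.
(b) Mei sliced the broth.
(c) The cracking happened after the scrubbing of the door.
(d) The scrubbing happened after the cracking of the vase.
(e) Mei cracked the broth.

(a) Entailed — 'Mei cracked the vase' is causative; it entails the inchoative 'the vase cracked'.
(b) Not entailed — 'was slicing' is progressive on an accomplishment; it does not entail the completed 'sliced'.
(c) Entailed — the narrative places the scrubbing before the cracking.
(d) Not entailed — the narrative places the scrubbing before the cracking, not after.
(e) Not entailed — Mei cracked the vase, not the broth; the broth belongs to the slicing event.

(a), (c)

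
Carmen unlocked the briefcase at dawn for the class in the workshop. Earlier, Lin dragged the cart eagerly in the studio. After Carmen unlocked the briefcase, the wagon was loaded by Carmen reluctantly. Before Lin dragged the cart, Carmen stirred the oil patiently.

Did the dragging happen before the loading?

The narrative orders the dragging before the loading.

yes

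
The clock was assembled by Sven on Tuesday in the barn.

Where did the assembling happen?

in the barn

'in the barn' marks the location of the assembling event.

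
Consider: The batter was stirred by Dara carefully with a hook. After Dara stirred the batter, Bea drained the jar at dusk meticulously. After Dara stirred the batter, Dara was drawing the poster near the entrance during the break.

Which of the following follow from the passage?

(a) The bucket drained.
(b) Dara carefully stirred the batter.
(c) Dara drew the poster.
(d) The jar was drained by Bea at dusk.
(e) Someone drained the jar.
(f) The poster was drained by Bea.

(b), (d), (e)

(a) Not entailed — the jar is what drained, not the bucket.
(b) Entailed — the original entails any weakening of itself; this just drops 'with a hook'.
(c) Not entailed — 'was drawing' is progressive on an accomplishment; it does not entail the completed 'drew'.
(d) Entailed — the original entails any weakening of itself; this just drops 'meticulously'.
(e) Entailed — dropping 'meticulously', 'at dusk' and generalizing the agent leaves a sub-description the original still satisfies.
(f) Not entailed — Bea drained the jar, not the poster; the poster belongs to the drawing event.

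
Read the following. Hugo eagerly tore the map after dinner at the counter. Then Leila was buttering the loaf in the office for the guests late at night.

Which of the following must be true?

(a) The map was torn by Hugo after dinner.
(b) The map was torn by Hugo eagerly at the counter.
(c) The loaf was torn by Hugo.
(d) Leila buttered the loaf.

(a) Entailed — the original entails any weakening of itself; this just drops 'at the counter', 'eagerly'.
(b) Entailed — this follows by dropping conjuncts from the tearing event's description.
(c) Not entailed — Hugo tore the map, not the loaf; the loaf belongs to the buttering event.
(d) Not entailed — 'was buttering' is progressive on an accomplishment; it does not entail the completed 'buttered'.

(a), (b)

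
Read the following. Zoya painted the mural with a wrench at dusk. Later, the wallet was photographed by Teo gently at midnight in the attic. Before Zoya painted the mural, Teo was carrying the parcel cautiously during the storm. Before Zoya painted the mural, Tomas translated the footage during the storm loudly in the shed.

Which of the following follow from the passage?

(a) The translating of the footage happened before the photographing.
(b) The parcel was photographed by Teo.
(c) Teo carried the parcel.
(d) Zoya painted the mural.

(a) Entailed — the narrative places the translating before the photographing.
(b) Not entailed — Teo photographed the wallet, not the parcel; the parcel belongs to the carrying event.
(c) Entailed — 'carry' is an activity; 'was carrying' entails that some carrying happened, so 'carried' holds.
(d) Entailed — the original entails any weakening of itself; this just drops 'at dusk', 'with a wrench'.

(a), (c), (d)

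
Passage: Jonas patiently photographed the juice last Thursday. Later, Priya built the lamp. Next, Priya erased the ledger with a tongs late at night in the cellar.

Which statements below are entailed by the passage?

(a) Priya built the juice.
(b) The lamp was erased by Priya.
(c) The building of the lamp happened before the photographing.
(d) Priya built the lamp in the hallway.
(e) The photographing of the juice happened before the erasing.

(a) Not entailed — Priya built the lamp, not the juice; the juice belongs to the photographing event.
(b) Not entailed — Priya erased the ledger, not the lamp; the lamp belongs to the building event.
(c) Not entailed — the narrative places the photographing before the building, not after.
(d) Not entailed — 'in the hallway' adds information not in the original event.
(e) Entailed — the narrative places the photographing before the erasing.

(e)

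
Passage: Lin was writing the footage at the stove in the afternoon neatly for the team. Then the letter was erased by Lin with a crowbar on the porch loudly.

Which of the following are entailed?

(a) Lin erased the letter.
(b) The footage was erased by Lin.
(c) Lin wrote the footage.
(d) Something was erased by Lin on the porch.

(a) Entailed — this follows by dropping conjuncts from the erasing event's description.
(b) Not entailed — Lin erased the letter, not the footage; the footage belongs to the writing event.
(c) Not entailed — 'was writing' is progressive on an accomplishment; it does not entail the completed 'wrote'.
(d) Entailed — this follows by dropping conjuncts from the erasing event's description.

(a), (d)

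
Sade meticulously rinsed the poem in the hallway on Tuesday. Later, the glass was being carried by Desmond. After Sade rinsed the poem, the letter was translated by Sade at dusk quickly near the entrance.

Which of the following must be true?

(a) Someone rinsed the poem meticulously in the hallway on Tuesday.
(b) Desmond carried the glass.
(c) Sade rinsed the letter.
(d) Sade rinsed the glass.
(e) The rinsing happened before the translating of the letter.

(a), (b), (e)

(a) Entailed — the original entails any weakening of itself; this just generalizes the agent.
(b) Entailed — 'carry' is an activity; 'was carrying' entails that some carrying happened, so 'carried' holds.
(c) Not entailed — Sade rinsed the poem, not the letter; the letter belongs to the translating event.
(d) Not entailed — Sade rinsed the poem, not the glass; the glass belongs to the carrying event.
(e) Entailed — the narrative places the rinsing before the translating.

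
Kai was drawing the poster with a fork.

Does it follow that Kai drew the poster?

'was drawing' is progressive; for an accomplishment like 'draw the poster', it doesn't entail completion.

no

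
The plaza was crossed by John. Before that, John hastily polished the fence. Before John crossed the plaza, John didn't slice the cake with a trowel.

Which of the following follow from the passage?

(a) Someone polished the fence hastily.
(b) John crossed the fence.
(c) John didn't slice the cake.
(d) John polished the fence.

(a), (d)

(a) Entailed — this follows by dropping conjuncts from the polishing event's description.
(b) Not entailed — John crossed the plaza, not the fence; the fence belongs to the polishing event.
(c) Not entailed — dropping 'with a trowel' under negation is not valid — the original leaves open that John sliced the cake some other way.
(d) Entailed — dropping 'hastily' leaves a sub-description the original still satisfies.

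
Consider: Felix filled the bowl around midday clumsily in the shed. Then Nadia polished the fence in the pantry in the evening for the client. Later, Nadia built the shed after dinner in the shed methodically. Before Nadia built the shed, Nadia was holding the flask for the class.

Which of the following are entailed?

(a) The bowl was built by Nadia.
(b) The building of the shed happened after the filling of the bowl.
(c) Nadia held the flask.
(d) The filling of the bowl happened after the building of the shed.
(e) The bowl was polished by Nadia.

(b), (c)

(a) Not entailed — Nadia built the shed, not the bowl; the bowl belongs to the filling event.
(b) Entailed — the narrative places the filling before the building.
(c) Entailed — 'hold' is an activity; 'was holding' entails that some holding happened, so 'held' holds.
(d) Not entailed — the narrative places the filling before the building, not after.
(e) Not entailed — Nadia polished the fence, not the bowl; the bowl belongs to the filling event.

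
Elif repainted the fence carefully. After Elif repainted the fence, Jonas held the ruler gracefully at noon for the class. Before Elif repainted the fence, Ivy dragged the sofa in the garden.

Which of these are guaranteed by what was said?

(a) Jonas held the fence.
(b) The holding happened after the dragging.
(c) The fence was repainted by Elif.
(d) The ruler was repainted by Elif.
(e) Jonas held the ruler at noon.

(a) Not entailed — Jonas held the ruler, not the fence; the fence belongs to the repainting event.
(b) Entailed — the narrative places the dragging before the holding.
(c) Entailed — every conjunct here is already in the original repainting event.
(d) Not entailed — Elif repainted the fence, not the ruler; the ruler belongs to the holding event.
(e) Entailed — dropping 'gracefully', 'for the class' leaves a sub-description the original still satisfies.

(b), (c), (e)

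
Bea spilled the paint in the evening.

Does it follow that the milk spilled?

no

Nothing is said about any milk; only the paint is affected.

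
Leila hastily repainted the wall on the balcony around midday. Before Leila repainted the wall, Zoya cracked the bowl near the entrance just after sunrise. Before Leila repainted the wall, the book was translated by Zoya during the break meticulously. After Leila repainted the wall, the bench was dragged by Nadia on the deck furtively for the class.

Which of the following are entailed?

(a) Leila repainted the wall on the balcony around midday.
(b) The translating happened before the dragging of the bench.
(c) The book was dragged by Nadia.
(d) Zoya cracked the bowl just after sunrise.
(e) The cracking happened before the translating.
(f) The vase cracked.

(a) Entailed — this follows by dropping conjuncts from the repainting event's description.
(b) Entailed — the narrative places the translating before the dragging.
(c) Not entailed — Nadia dragged the bench, not the book; the book belongs to the translating event.
(d) Entailed — dropping 'near the entrance' leaves a sub-description the original still satisfies.
(e) Not entailed — the narrative doesn't order the cracking relative to the translating.
(f) Not entailed — the bowl is what cracked, not the vase.

(a), (b), (d)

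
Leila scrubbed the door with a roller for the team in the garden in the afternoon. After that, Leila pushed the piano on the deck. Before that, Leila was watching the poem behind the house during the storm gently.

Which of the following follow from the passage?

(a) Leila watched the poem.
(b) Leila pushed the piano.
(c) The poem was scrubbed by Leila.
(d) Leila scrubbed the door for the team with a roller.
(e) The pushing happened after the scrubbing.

(a), (b), (d), (e)

(a) Entailed — 'watch' is an activity; 'was watching' entails that some watching happened, so 'watched' holds.
(b) Entailed — the original entails any weakening of itself; this just drops 'on the deck'.
(c) Not entailed — Leila scrubbed the door, not the poem; the poem belongs to the watching event.
(d) Entailed — the original entails any weakening of itself; this just drops 'in the afternoon', 'in the garden'.
(e) Entailed — the narrative places the scrubbing before the pushing.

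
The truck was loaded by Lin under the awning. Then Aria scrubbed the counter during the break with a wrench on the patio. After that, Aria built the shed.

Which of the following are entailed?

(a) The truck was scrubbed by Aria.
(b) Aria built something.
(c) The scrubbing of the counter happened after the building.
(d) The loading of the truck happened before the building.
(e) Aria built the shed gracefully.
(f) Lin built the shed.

(a) Not entailed — Aria scrubbed the counter, not the truck; the truck belongs to the loading event.
(b) Entailed — every conjunct here is already in the original building event.
(c) Not entailed — the narrative places the scrubbing before the building, not after.
(d) Entailed — the narrative places the loading before the building.
(e) Not entailed — 'gracefully' adds information not in the original event.
(f) Not entailed — the passage has Aria building the shed, not Lin.

(b), (d)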